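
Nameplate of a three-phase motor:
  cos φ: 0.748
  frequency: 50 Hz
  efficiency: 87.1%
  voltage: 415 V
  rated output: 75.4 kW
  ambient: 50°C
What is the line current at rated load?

P_out = 75.4 kW = 75400 W
P_in = P_out / η = 75400 / 0.871 = 86567 W
I_L = P_in / (√3·V_L·cosφ) = 86567 / (1.732 × 415 × 0.748) = 161 A

161 A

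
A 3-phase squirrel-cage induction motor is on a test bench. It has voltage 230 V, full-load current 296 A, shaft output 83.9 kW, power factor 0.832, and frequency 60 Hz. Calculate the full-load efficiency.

85.5 %

P_out = 83.9 kW = 83900 W
P_in = √3·V_L·I_L·cosφ = 1.732 × 230 × 296 × 0.832 = 98105 W
η = P_out / P_in = 83900 / 98105 = 0.855 = 85.5%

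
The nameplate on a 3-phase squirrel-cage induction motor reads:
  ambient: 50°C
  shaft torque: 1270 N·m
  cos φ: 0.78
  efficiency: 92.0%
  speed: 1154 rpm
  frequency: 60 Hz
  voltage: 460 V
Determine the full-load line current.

268 A

ω = 2π×1154/60 = 120.8 rad/s; P_out = τω = 1270 × 120.8 = 153416 W
P_in = P_out / η = 153416 / 0.920 = 166757 W
I_L = P_in / (√3·V_L·cosφ) = 166757 / (1.732 × 460 × 0.78) = 268 A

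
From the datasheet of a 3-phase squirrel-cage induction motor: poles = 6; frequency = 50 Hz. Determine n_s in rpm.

1000 rpm

n_s = 120f/p = 120×50/6 = 1000 rpm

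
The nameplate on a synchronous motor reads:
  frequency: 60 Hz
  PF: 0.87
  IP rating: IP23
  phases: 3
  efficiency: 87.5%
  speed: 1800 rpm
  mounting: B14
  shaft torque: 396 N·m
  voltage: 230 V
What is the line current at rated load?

246 A

ω = 2π×1800/60 = 188.5 rad/s; P_out = τω = 396 × 188.5 = 74646 W
P_in = P_out / η = 74646 / 0.875 = 85310 W
I_L = P_in / (√3·V_L·cosφ) = 85310 / (1.732 × 230 × 0.87) = 246 A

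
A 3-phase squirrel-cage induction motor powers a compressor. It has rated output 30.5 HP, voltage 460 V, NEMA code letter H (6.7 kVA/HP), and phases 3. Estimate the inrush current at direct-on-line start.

256 A

S_LR = 6.7 × 30.5 = 204.35 kVA
I_LR = S_LR/(√3·V_L) = 204350/(1.732×460) = 256 A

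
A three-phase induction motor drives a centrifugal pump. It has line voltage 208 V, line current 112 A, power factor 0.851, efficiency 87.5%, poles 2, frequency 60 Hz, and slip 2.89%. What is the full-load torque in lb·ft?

P_in = √3·V·I·cosφ = 1.732 × 208 × 112 × 0.851 = 34337 W
P_out = η·P_in = 0.875 × 34337 = 30045 W
n_s = 120×60/2 = 3600 rpm; n = 3600×(1−0.0289) = 3496 rpm
ω = 2π×3496/60 = 366.1 rad/s
τ = P_out/ω = 30045/366.1 = 82.07 N·m
In lb·ft: 82.07/1.356 = 60.5 lb·ft

60.5 lb·ft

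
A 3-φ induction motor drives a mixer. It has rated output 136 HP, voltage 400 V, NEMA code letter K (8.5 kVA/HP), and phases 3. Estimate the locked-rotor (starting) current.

1670 A

S_LR = 8.5 × 136 = 1156 kVA
I_LR = S_LR/(√3·V_L) = 1156000/(1.732×400) = 1670 A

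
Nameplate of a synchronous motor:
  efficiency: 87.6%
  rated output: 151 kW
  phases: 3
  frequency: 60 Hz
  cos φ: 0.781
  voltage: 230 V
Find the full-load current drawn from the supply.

P_out = 151 kW = 151000 W
P_in = P_out / η = 151000 / 0.876 = 172374 W
I_L = P_in / (√3·V_L·cosφ) = 172374 / (1.732 × 230 × 0.781) = 554 A

554 A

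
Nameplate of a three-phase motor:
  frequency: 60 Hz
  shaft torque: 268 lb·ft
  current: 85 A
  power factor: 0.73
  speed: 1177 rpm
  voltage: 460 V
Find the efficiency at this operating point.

τ = 268 lb·ft × 1.356 = 363.4 N·m
ω = 2π × 1177/60 = 123.3 rad/s; P_out = τω = 363.4 × 123.3 = 44807 W
P_in = √3·V_L·I_L·cosφ = 1.732 × 460 × 85 × 0.73 = 49436 W
η = P_out / P_in = 44807 / 49436 = 0.906 = 90.6%

90.6 %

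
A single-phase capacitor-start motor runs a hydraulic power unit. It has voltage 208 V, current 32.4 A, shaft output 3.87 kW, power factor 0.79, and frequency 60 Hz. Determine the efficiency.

P_out = 3.87 kW = 3870 W
P_in = V·I·cosφ = 208 × 32.4 × 0.79 = 5324 W
η = P_out / P_in = 3870 / 5324 = 0.727 = 72.7%

72.7 %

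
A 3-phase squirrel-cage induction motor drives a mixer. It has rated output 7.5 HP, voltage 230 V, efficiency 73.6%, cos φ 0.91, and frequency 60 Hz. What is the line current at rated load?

21 A

P_out = 7.5 × 746 = 5595 W
P_in = P_out / η = 5595 / 0.736 = 7602 W
I_L = P_in / (√3·V_L·cosφ) = 7602 / (1.732 × 230 × 0.91) = 21 A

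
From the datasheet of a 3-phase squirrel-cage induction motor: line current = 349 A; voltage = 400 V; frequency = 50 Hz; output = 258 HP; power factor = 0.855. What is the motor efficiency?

P_out = 258 × 746 = 192468 W
P_in = √3·V_L·I_L·cosφ = 1.732 × 400 × 349 × 0.855 = 206728 W
η = P_out / P_in = 192468 / 206728 = 0.931 = 93.1%

93.1 %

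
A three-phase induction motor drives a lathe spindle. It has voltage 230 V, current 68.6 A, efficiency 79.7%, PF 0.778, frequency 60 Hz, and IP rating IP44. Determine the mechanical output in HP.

22.7 HP

P_in = √3·V·I·cosφ = 1.732 × 230 × 68.6 × 0.778 = 21261 W
P_out = η·P_in = 0.797 × 21261 = 16945 W
= 16945/746 = 22.7 HP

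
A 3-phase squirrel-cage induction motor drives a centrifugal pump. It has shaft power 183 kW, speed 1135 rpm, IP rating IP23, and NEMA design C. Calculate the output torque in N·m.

1540 N·m

ω = 2π × 1135/60 = 118.9 rad/s
τ = P/ω = 183000/118.9 = 1540 N·m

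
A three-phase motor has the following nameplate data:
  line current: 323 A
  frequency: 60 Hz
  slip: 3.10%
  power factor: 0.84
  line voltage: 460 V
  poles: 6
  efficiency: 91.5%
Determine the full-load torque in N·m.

1620 N·m

P_in = √3·V·I·cosφ = 1.732 × 460 × 323 × 0.84 = 216166 W
P_out = η·P_in = 0.915 × 216166 = 197792 W
n_s = 120×60/6 = 1200 rpm; n = 1200×(1−0.031) = 1163 rpm
ω = 2π×1163/60 = 121.8 rad/s
τ = P_out/ω = 197792/121.8 = 1620 N·m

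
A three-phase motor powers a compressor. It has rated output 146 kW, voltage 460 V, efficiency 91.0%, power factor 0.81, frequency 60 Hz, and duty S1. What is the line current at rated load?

P_out = 146 kW = 146000 W
P_in = P_out / η = 146000 / 0.910 = 160440 W
I_L = P_in / (√3·V_L·cosφ) = 160440 / (1.732 × 460 × 0.81) = 249 A

249 A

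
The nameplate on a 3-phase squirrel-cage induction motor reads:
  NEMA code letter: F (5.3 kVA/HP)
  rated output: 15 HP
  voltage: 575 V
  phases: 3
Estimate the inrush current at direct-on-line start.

S_LR = 5.3 × 15 = 79.5 kVA
I_LR = S_LR/(√3·V_L) = 79500/(1.732×575) = 79.8 A

79.8 A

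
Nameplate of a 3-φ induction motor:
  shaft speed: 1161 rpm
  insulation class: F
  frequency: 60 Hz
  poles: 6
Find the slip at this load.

n_s = 120f/p = 120×60/6 = 1200 rpm
s = (n_s − n)/n_s = (1200 − 1161)/1200 = 0.0325

3.25 %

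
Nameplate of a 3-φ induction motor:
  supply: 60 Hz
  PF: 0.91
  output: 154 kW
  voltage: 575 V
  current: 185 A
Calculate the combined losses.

13700 W

P_in = √3·V·I·cosφ = 1.732×575×185×0.91 = 167660 W
P_out = 154000 W
Losses = P_in − P_out = 167660 − 154000 = 13660 W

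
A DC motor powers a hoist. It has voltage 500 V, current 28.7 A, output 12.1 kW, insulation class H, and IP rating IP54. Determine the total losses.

P_in = V·I = 500×28.7 = 14350 W
P_out = 12100 W
Losses = P_in − P_out = 14350 − 12100 = 2250 W

2250 W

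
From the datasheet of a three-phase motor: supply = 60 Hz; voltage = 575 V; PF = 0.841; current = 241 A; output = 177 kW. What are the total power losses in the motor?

P_in = √3·V·I·cosφ = 1.732×575×241×0.841 = 201850 W
P_out = 177000 W
Losses = P_in − P_out = 201850 − 177000 = 24850 W

24.9 kW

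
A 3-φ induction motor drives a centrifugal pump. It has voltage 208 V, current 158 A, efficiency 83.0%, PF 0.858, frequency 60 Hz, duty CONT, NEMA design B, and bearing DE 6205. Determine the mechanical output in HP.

P_in = √3·V·I·cosφ = 1.732 × 208 × 158 × 0.858 = 48838 W
P_out = η·P_in = 0.83 × 48838 = 40536 W
= 40536/746 = 54.3 HP

54.3 HP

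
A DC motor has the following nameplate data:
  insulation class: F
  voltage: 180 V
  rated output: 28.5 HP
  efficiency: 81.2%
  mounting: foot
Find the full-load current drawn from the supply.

145 A

P_out = 28.5 × 746 = 21261 W
P_in = P_out / η = 21261 / 0.812 = 26183 W
I = P_in / V = 26183 / 180 = 145 A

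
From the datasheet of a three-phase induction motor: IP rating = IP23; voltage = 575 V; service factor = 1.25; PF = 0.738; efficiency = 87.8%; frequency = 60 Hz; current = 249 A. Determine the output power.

161 kW

P_in = √3·V·I·cosφ = 1.732 × 575 × 249 × 0.738 = 183009 W
P_out = η·P_in = 0.878 × 183009 = 160682 W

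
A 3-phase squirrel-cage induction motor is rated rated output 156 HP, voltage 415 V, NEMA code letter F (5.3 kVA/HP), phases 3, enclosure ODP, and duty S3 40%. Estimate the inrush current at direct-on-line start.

S_LR = 5.3 × 156 = 826.8 kVA
I_LR = S_LR/(√3·V_L) = 826800/(1.732×415) = 1150 A

1150 A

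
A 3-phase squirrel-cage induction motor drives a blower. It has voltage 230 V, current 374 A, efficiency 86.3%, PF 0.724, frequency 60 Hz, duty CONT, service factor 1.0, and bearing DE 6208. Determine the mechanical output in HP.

P_in = √3·V·I·cosφ = 1.732 × 230 × 374 × 0.724 = 107866 W
P_out = η·P_in = 0.863 × 107866 = 93088 W
= 93088/746 = 125 HP

125 HP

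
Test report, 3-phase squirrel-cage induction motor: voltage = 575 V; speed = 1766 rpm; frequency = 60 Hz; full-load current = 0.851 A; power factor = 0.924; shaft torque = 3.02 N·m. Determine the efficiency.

71.3 %

ω = 2π × 1766/60 = 184.9 rad/s; P_out = τω = 3.02 × 184.9 = 558 W
P_in = √3·V_L·I_L·cosφ = 1.732 × 575 × 0.851 × 0.924 = 783 W
η = P_out / P_in = 558 / 783 = 0.713 = 71.3%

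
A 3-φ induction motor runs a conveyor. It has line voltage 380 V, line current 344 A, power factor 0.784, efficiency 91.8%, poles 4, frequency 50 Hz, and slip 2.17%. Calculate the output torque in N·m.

1060 N·m

P_in = √3·V·I·cosφ = 1.732 × 380 × 344 × 0.784 = 177503 W
P_out = η·P_in = 0.918 × 177503 = 162948 W
n_s = 120×50/4 = 1500 rpm; n = 1500×(1−0.0217) = 1467 rpm
ω = 2π×1467/60 = 153.6 rad/s
τ = P_out/ω = 162948/153.6 = 1060 N·m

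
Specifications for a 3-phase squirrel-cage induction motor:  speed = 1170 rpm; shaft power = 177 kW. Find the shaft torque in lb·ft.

1070 lb·ft

ω = 2π × 1170/60 = 122.5 rad/s
τ = P/ω = 177000/122.5 = 1445 N·m
In lb·ft: 1445/1.356 = 1070 lb·ft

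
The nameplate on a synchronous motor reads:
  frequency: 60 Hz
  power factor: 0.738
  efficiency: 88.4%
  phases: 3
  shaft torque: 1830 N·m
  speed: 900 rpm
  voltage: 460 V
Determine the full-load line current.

ω = 2π×900/60 = 94.25 rad/s; P_out = τω = 1830 × 94.25 = 172478 W
P_in = P_out / η = 172478 / 0.884 = 195111 W
I_L = P_in / (√3·V_L·cosφ) = 195111 / (1.732 × 460 × 0.738) = 332 A

332 A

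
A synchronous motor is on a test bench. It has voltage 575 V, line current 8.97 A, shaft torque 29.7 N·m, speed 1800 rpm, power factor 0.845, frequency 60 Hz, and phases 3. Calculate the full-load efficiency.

74.2 %

ω = 2π × 1800/60 = 188.5 rad/s; P_out = τω = 29.7 × 188.5 = 5598 W
P_in = √3·V_L·I_L·cosφ = 1.732 × 575 × 8.97 × 0.845 = 7549 W
η = P_out / P_in = 5598 / 7549 = 0.742 = 74.2%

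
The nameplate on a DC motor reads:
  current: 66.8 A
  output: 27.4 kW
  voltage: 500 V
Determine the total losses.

6 kW

P_in = V·I = 500×66.8 = 33400 W
P_out = 27400 W
Losses = P_in − P_out = 33400 − 27400 = 6000 W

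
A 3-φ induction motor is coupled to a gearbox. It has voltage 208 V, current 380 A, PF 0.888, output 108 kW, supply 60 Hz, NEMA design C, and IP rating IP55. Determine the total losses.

P_in = √3·V·I·cosφ = 1.732×208×380×0.888 = 121565 W
P_out = 108000 W
Losses = P_in − P_out = 121565 − 108000 = 13565 W

13.6 kW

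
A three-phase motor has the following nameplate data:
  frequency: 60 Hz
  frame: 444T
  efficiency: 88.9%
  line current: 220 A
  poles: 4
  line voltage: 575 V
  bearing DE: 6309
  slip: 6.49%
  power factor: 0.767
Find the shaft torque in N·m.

848 N·m

P_in = √3·V·I·cosφ = 1.732 × 575 × 220 × 0.767 = 168048 W
P_out = η·P_in = 0.889 × 168048 = 149395 W
n_s = 120×60/4 = 1800 rpm; n = 1800×(1−0.0649) = 1683 rpm
ω = 2π×1683/60 = 176.2 rad/s
τ = P_out/ω = 149395/176.2 = 848 N·m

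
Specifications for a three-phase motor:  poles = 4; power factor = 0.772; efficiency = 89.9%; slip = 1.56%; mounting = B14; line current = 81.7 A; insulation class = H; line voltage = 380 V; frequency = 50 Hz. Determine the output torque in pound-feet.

P_in = √3·V·I·cosφ = 1.732 × 380 × 81.7 × 0.772 = 41512 W
P_out = η·P_in = 0.899 × 41512 = 37319 W
n_s = 120×50/4 = 1500 rpm; n = 1500×(1−0.0156) = 1477 rpm
ω = 2π×1477/60 = 154.7 rad/s
τ = P_out/ω = 37319/154.7 = 241.2 N·m
In lb·ft: 241.2/1.356 = 178 lb·ft

178 lb·ft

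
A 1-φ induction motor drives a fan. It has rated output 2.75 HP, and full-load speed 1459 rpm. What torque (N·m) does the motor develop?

P_out = 2.75 × 746 = 2052 W
ω = 2π × 1459/60 = 152.8 rad/s
τ = P_out/ω = 2052/152.8 = 13.4 N·m

13.4 N·m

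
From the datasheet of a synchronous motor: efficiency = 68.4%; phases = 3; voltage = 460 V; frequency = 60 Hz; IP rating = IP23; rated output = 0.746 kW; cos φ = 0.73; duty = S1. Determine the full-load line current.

1.88 A

P_out = 0.746 kW = 746 W
P_in = P_out / η = 746 / 0.684 = 1091 W
I_L = P_in / (√3·V_L·cosφ) = 1091 / (1.732 × 460 × 0.73) = 1.88 A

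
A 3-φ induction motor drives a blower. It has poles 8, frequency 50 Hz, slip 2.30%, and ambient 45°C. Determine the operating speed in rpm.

n_s = 120f/p = 120×50/8 = 750 rpm
n = n_s(1 − s) = 750 × (1 − 0.023) = 733 rpm

733 rpm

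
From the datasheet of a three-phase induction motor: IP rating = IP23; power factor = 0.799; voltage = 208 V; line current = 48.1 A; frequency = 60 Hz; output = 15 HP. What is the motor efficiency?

P_out = 15 × 746 = 11190 W
P_in = √3·V_L·I_L·cosφ = 1.732 × 208 × 48.1 × 0.799 = 13845 W
η = P_out / P_in = 11190 / 13845 = 0.808 = 80.8%

80.8 %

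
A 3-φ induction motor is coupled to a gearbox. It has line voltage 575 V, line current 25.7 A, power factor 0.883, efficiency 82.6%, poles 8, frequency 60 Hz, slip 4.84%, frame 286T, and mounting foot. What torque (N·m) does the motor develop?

208 N·m

P_in = √3·V·I·cosφ = 1.732 × 575 × 25.7 × 0.883 = 22600 W
P_out = η·P_in = 0.826 × 22600 = 18668 W
n_s = 120×60/8 = 900 rpm; n = 900×(1−0.0484) = 856 rpm
ω = 2π×856/60 = 89.64 rad/s
τ = P_out/ω = 18668/89.64 = 208 N·m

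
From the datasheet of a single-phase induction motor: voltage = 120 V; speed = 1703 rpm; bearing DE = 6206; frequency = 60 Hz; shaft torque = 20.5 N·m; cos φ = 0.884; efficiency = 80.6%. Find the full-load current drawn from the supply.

42.8 A

ω = 2π×1703/60 = 178.3 rad/s; P_out = τω = 20.5 × 178.3 = 3655 W
P_in = P_out / η = 3655 / 0.806 = 4535 W
I = P_in / (V·cosφ) = 4535 / (120 × 0.884) = 42.8 A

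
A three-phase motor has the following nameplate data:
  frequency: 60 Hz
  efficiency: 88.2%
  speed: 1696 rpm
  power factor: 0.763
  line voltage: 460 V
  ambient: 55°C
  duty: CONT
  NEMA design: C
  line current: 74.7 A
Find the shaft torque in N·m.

226 N·m

P_in = √3·V·I·cosφ = 1.732 × 460 × 74.7 × 0.763 = 45410 W
P_out = η·P_in = 0.882 × 45410 = 40052 W
n = 1696 rpm
ω = 2π×1696/60 = 177.6 rad/s
τ = P_out/ω = 40052/177.6 = 226 N·m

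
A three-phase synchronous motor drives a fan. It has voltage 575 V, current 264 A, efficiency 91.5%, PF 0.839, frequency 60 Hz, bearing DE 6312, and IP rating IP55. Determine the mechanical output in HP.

271 HP

P_in = √3·V·I·cosφ = 1.732 × 575 × 264 × 0.839 = 220588 W
P_out = η·P_in = 0.915 × 220588 = 201838 W
= 201838/746 = 271 HP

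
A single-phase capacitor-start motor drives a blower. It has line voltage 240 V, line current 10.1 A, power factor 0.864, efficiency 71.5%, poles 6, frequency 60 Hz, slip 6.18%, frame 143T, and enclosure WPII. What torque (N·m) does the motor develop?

12.7 N·m

P_in = V·I·cosφ = 240 × 10.1 × 0.864 = 2094 W
P_out = η·P_in = 0.715 × 2094 = 1497 W
n_s = 120×60/6 = 1200 rpm; n = 1200×(1−0.0618) = 1126 rpm
ω = 2π×1126/60 = 117.9 rad/s
τ = P_out/ω = 1497/117.9 = 12.7 N·m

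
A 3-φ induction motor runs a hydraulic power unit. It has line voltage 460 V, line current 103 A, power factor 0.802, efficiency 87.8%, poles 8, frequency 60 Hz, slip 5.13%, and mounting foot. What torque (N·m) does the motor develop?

P_in = √3·V·I·cosφ = 1.732 × 460 × 103 × 0.802 = 65814 W
P_out = η·P_in = 0.878 × 65814 = 57785 W
n_s = 120×60/8 = 900 rpm; n = 900×(1−0.0513) = 854 rpm
ω = 2π×854/60 = 89.43 rad/s
τ = P_out/ω = 57785/89.43 = 646 N·m

646 N·m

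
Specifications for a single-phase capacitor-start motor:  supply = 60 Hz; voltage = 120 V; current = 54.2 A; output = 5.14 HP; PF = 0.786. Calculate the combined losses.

1.28 kW

P_in = V·I·cosφ = 120×54.2×0.786 = 5112 W
P_out = 5.14×746 = 3834 W
Losses = P_in − P_out = 5112 − 3834 = 1278 W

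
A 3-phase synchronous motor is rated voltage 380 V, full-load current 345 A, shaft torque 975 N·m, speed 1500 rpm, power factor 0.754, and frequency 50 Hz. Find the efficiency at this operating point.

89.5 %

ω = 2π × 1500/60 = 157.1 rad/s; P_out = τω = 975 × 157.1 = 153173 W
P_in = √3·V_L·I_L·cosφ = 1.732 × 380 × 345 × 0.754 = 171207 W
η = P_out / P_in = 153173 / 171207 = 0.895 = 89.5%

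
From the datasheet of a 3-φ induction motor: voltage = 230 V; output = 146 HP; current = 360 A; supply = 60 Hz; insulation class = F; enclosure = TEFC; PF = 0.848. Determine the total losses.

12.7 kW

P_in = √3·V·I·cosφ = 1.732×230×360×0.848 = 121611 W
P_out = 146×746 = 108916 W
Losses = P_in − P_out = 121611 − 108916 = 12695 W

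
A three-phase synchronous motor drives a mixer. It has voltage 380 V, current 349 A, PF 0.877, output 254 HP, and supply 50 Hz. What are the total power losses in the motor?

12 kW

P_in = √3·V·I·cosφ = 1.732×380×349×0.877 = 201445 W
P_out = 254×746 = 189484 W
Losses = P_in − P_out = 201445 − 189484 = 11961 W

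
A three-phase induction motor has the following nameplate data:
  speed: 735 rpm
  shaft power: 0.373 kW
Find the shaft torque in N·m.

ω = 2π × 735/60 = 76.97 rad/s
τ = P/ω = 373/76.97 = 4.85 N·m

4.85 N·m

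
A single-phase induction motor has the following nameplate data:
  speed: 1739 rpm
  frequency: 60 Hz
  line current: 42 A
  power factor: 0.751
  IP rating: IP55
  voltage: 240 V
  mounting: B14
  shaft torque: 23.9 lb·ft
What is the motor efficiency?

τ = 23.9 lb·ft × 1.356 = 32.41 N·m
ω = 2π × 1739/60 = 182.1 rad/s; P_out = τω = 32.41 × 182.1 = 5902 W
P_in = V·I·cosφ = 240 × 42 × 0.751 = 7570 W
η = P_out / P_in = 5902 / 7570 = 0.780 = 78.0%

78.0 %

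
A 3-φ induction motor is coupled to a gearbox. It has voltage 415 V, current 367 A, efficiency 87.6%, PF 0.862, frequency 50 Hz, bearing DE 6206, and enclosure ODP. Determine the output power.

199 kW

P_in = √3·V·I·cosφ = 1.732 × 415 × 367 × 0.862 = 227389 W
P_out = η·P_in = 0.876 × 227389 = 199193 W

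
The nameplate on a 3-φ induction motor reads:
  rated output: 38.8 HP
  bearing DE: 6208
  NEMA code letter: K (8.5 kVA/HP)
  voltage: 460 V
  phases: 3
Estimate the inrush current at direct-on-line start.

S_LR = 8.5 × 38.8 = 329.8 kVA
I_LR = S_LR/(√3·V_L) = 329800/(1.732×460) = 414 A

414 A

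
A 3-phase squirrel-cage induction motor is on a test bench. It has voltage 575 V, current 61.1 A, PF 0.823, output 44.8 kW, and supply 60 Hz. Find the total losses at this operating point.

5280 W

P_in = √3·V·I·cosφ = 1.732×575×61.1×0.823 = 50079 W
P_out = 44800 W
Losses = P_in − P_out = 50079 − 44800 = 5279 W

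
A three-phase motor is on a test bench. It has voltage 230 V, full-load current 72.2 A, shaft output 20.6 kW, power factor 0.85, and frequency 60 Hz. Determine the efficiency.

P_out = 20.6 kW = 20600 W
P_in = √3·V_L·I_L·cosφ = 1.732 × 230 × 72.2 × 0.85 = 24447 W
η = P_out / P_in = 20600 / 24447 = 0.843 = 84.3%

84.3 %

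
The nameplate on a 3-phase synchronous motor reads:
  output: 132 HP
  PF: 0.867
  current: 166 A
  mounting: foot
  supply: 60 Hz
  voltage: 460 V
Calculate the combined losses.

16200 W

P_in = √3·V·I·cosφ = 1.732×460×166×0.867 = 114666 W
P_out = 132×746 = 98472 W
Losses = P_in − P_out = 114666 − 98472 = 16194 W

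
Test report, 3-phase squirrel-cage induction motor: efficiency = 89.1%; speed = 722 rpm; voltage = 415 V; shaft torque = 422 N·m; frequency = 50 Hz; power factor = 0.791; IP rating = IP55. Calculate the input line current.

ω = 2π×722/60 = 75.61 rad/s; P_out = τω = 422 × 75.61 = 31907 W
P_in = P_out / η = 31907 / 0.891 = 35810 W
I_L = P_in / (√3·V_L·cosφ) = 35810 / (1.732 × 415 × 0.791) = 63 A

63 A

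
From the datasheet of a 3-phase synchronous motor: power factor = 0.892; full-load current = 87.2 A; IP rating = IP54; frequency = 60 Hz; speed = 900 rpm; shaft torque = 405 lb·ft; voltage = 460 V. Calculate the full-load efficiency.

τ = 405 lb·ft × 1.356 = 549.2 N·m
ω = 2π × 900/60 = 94.25 rad/s; P_out = τω = 549.2 × 94.25 = 51762 W
P_in = √3·V_L·I_L·cosφ = 1.732 × 460 × 87.2 × 0.892 = 61971 W
η = P_out / P_in = 51762 / 61971 = 0.835 = 83.5%

83.5 %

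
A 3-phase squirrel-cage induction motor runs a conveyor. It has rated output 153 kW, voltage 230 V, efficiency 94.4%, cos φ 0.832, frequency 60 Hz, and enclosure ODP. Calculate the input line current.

489 A

P_out = 153 kW = 153000 W
P_in = P_out / η = 153000 / 0.944 = 162076 W
I_L = P_in / (√3·V_L·cosφ) = 162076 / (1.732 × 230 × 0.832) = 489 A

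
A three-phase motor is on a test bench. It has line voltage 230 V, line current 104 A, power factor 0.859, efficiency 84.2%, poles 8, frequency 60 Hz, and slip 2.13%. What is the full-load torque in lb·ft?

P_in = √3·V·I·cosφ = 1.732 × 230 × 104 × 0.859 = 35588 W
P_out = η·P_in = 0.842 × 35588 = 29965 W
n_s = 120×60/8 = 900 rpm; n = 900×(1−0.0213) = 881 rpm
ω = 2π×881/60 = 92.26 rad/s
τ = P_out/ω = 29965/92.26 = 324.8 N·m
In lb·ft: 324.8/1.356 = 240 lb·ft

240 lb·ft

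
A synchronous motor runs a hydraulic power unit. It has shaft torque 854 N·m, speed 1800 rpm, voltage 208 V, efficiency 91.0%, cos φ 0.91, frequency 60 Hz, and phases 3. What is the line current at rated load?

ω = 2π×1800/60 = 188.5 rad/s; P_out = τω = 854 × 188.5 = 160979 W
P_in = P_out / η = 160979 / 0.910 = 176900 W
I_L = P_in / (√3·V_L·cosφ) = 176900 / (1.732 × 208 × 0.91) = 540 A

540 A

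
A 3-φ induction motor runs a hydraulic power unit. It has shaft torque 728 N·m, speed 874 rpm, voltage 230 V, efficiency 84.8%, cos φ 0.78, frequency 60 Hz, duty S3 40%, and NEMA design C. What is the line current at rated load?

ω = 2π×874/60 = 91.53 rad/s; P_out = τω = 728 × 91.53 = 66634 W
P_in = P_out / η = 66634 / 0.848 = 78578 W
I_L = P_in / (√3·V_L·cosφ) = 78578 / (1.732 × 230 × 0.78) = 253 A

253 A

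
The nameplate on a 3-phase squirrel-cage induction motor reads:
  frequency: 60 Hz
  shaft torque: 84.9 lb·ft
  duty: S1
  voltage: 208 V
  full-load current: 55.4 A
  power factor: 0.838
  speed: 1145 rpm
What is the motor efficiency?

82.5 %

τ = 84.9 lb·ft × 1.356 = 115.1 N·m
ω = 2π × 1145/60 = 119.9 rad/s; P_out = τω = 115.1 × 119.9 = 13800 W
P_in = √3·V_L·I_L·cosφ = 1.732 × 208 × 55.4 × 0.838 = 16725 W
η = P_out / P_in = 13800 / 16725 = 0.825 = 82.5%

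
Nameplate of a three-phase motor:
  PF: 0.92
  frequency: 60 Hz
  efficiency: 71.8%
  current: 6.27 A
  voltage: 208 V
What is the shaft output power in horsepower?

2 HP

P_in = √3·V·I·cosφ = 1.732 × 208 × 6.27 × 0.92 = 2078 W
P_out = η·P_in = 0.718 × 2078 = 1492 W
= 1492/746 = 2 HP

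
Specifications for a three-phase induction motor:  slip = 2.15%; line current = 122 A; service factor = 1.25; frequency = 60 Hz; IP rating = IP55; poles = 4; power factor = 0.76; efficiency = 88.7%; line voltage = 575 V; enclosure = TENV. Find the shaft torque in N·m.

P_in = √3·V·I·cosφ = 1.732 × 575 × 122 × 0.76 = 92340 W
P_out = η·P_in = 0.887 × 92340 = 81906 W
n_s = 120×60/4 = 1800 rpm; n = 1800×(1−0.0215) = 1761 rpm
ω = 2π×1761/60 = 184.4 rad/s
τ = P_out/ω = 81906/184.4 = 444 N·m

444 N·m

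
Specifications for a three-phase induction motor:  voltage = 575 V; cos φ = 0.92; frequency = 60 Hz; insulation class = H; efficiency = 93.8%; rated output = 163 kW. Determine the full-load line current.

190 A

P_out = 163 kW = 163000 W
P_in = P_out / η = 163000 / 0.938 = 173774 W
I_L = P_in / (√3·V_L·cosφ) = 173774 / (1.732 × 575 × 0.92) = 190 A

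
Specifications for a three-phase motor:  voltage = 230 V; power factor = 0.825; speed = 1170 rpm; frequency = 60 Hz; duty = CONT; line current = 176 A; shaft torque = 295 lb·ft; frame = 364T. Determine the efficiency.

τ = 295 lb·ft × 1.356 = 400 N·m
ω = 2π × 1170/60 = 122.5 rad/s; P_out = τω = 400 × 122.5 = 49000 W
P_in = √3·V_L·I_L·cosφ = 1.732 × 230 × 176 × 0.825 = 57842 W
η = P_out / P_in = 49000 / 57842 = 0.847 = 84.7%

84.7 %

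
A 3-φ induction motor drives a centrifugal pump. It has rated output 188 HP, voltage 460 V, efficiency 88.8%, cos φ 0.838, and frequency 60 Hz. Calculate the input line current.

P_out = 188 × 746 = 140248 W
P_in = P_out / η = 140248 / 0.888 = 157937 W
I_L = P_in / (√3·V_L·cosφ) = 157937 / (1.732 × 460 × 0.838) = 237 A

237 A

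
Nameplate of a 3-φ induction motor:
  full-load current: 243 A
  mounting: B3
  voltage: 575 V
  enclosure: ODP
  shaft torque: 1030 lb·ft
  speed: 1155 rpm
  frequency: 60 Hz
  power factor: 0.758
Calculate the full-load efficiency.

τ = 1030 lb·ft × 1.356 = 1397 N·m
ω = 2π × 1155/60 = 121 rad/s; P_out = τω = 1397 × 121 = 169037 W
P_in = √3·V_L·I_L·cosφ = 1.732 × 575 × 243 × 0.758 = 183439 W
η = P_out / P_in = 169037 / 183439 = 0.921 = 92.1%

92.1 %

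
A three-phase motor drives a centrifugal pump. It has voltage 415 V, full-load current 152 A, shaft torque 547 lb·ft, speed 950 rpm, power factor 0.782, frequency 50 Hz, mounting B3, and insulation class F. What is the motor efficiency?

τ = 547 lb·ft × 1.356 = 741.7 N·m
ω = 2π × 950/60 = 99.48 rad/s; P_out = τω = 741.7 × 99.48 = 73784 W
P_in = √3·V_L·I_L·cosφ = 1.732 × 415 × 152 × 0.782 = 85437 W
η = P_out / P_in = 73784 / 85437 = 0.864 = 86.4%

86.4 %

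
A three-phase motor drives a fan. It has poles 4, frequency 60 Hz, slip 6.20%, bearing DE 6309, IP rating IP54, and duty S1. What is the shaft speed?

n_s = 120f/p = 120×60/4 = 1800 rpm
n = n_s(1 − s) = 1800 × (1 − 0.062) = 1688 rpm

1688 rpm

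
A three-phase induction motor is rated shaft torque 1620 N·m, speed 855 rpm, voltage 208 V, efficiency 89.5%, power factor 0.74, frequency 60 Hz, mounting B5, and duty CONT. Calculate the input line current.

608 A

ω = 2π×855/60 = 89.54 rad/s; P_out = τω = 1620 × 89.54 = 145055 W
P_in = P_out / η = 145055 / 0.895 = 162073 W
I_L = P_in / (√3·V_L·cosφ) = 162073 / (1.732 × 208 × 0.74) = 608 A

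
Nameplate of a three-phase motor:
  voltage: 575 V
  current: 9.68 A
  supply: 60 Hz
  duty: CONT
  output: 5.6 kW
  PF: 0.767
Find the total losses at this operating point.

1790 W

P_in = √3·V·I·cosφ = 1.732×575×9.68×0.767 = 7394 W
P_out = 5600 W
Losses = P_in − P_out = 7394 − 5600 = 1794 W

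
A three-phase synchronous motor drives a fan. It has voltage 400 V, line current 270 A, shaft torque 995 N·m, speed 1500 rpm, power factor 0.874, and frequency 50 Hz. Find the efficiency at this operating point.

95.6 %

ω = 2π × 1500/60 = 157.1 rad/s; P_out = τω = 995 × 157.1 = 156315 W
P_in = √3·V_L·I_L·cosφ = 1.732 × 400 × 270 × 0.874 = 163487 W
η = P_out / P_in = 156315 / 163487 = 0.956 = 95.6%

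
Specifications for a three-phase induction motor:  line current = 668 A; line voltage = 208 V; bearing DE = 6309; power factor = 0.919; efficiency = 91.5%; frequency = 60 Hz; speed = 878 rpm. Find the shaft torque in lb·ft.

1620 lb·ft

P_in = √3·V·I·cosφ = 1.732 × 208 × 668 × 0.919 = 221158 W
P_out = η·P_in = 0.915 × 221158 = 202360 W
n = 878 rpm
ω = 2π×878/60 = 91.94 rad/s
τ = P_out/ω = 202360/91.94 = 2201 N·m
In lb·ft: 2201/1.356 = 1620 lb·ft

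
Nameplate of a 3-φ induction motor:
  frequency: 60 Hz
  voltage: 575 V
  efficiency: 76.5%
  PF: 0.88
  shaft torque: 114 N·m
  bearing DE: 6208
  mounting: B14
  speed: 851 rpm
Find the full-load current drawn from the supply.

ω = 2π×851/60 = 89.12 rad/s; P_out = τω = 114 × 89.12 = 10160 W
P_in = P_out / η = 10160 / 0.765 = 13281 W
I_L = P_in / (√3·V_L·cosφ) = 13281 / (1.732 × 575 × 0.88) = 15.2 A

15.2 A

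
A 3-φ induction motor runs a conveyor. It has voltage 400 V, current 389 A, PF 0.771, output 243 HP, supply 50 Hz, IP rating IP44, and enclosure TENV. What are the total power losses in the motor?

P_in = √3·V·I·cosφ = 1.732×400×389×0.771 = 207784 W
P_out = 243×746 = 181278 W
Losses = P_in − P_out = 207784 − 181278 = 26506 W

26500 W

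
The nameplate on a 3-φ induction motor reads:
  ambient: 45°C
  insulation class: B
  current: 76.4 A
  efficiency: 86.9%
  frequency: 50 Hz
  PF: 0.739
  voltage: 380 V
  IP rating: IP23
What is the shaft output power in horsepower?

P_in = √3·V·I·cosφ = 1.732 × 380 × 76.4 × 0.739 = 37159 W
P_out = η·P_in = 0.869 × 37159 = 32291 W
= 32291/746 = 43.3 HP

43.3 HP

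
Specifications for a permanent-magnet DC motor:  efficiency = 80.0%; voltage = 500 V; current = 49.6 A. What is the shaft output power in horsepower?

26.6 HP

P_in = V·I = 500 × 49.6 = 24800 W
P_out = η·P_in = 0.8 × 24800 = 19840 W
= 19840/746 = 26.6 HP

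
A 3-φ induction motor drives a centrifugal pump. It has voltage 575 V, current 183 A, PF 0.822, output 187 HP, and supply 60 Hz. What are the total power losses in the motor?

P_in = √3·V·I·cosφ = 1.732×575×183×0.822 = 149809 W
P_out = 187×746 = 139502 W
Losses = P_in − P_out = 149809 − 139502 = 10307 W

10300 W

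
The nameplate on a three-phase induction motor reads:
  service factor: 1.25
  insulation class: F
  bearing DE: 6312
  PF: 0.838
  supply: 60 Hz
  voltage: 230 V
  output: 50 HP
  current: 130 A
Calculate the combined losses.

P_in = √3·V·I·cosφ = 1.732×230×130×0.838 = 43397 W
P_out = 50×746 = 37300 W
Losses = P_in − P_out = 43397 − 37300 = 6097 W

6100 W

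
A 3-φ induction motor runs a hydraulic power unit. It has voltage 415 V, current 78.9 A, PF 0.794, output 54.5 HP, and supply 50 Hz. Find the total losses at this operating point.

4.37 kW

P_in = √3·V·I·cosφ = 1.732×415×78.9×0.794 = 45029 W
P_out = 54.5×746 = 40657 W
Losses = P_in − P_out = 45029 − 40657 = 4372 W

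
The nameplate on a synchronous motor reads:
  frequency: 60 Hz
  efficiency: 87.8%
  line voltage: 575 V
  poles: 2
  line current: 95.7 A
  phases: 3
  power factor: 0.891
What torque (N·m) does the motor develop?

P_in = √3·V·I·cosφ = 1.732 × 575 × 95.7 × 0.891 = 84919 W
P_out = η·P_in = 0.878 × 84919 = 74559 W
n = n_s = 120×60/2 = 3600 rpm (synchronous)
ω = 2π×3600/60 = 377 rad/s
τ = P_out/ω = 74559/377 = 198 N·m

198 N·m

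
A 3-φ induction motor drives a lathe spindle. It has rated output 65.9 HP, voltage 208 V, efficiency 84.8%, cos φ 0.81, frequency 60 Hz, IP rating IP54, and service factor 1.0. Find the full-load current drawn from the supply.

P_out = 65.9 × 746 = 49161 W
P_in = P_out / η = 49161 / 0.848 = 57973 W
I_L = P_in / (√3·V_L·cosφ) = 57973 / (1.732 × 208 × 0.81) = 199 A

199 A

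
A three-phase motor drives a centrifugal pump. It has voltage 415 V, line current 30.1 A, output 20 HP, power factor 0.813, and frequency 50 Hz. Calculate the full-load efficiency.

84.8 %

P_out = 20 × 746 = 14920 W
P_in = √3·V_L·I_L·cosφ = 1.732 × 415 × 30.1 × 0.813 = 17589 W
η = P_out / P_in = 14920 / 17589 = 0.848 = 84.8%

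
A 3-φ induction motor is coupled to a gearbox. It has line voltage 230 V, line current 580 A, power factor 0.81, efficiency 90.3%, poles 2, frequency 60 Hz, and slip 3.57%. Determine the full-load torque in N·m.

P_in = √3·V·I·cosφ = 1.732 × 230 × 580 × 0.81 = 187150 W
P_out = η·P_in = 0.903 × 187150 = 168996 W
n_s = 120×60/2 = 3600 rpm; n = 3600×(1−0.0357) = 3471 rpm
ω = 2π×3471/60 = 363.5 rad/s
τ = P_out/ω = 168996/363.5 = 465 N·m

465 N·m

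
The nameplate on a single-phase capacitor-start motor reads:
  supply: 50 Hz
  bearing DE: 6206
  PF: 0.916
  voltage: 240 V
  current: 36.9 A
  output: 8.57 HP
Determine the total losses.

1.72 kW

P_in = V·I·cosφ = 240×36.9×0.916 = 8112 W
P_out = 8.57×746 = 6393 W
Losses = P_in − P_out = 8112 − 6393 = 1719 W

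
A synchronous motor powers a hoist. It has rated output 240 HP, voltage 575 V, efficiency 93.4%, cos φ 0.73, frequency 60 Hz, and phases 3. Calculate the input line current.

P_out = 240 × 746 = 179040 W
P_in = P_out / η = 179040 / 0.934 = 191692 W
I_L = P_in / (√3·V_L·cosφ) = 191692 / (1.732 × 575 × 0.73) = 264 A

264 A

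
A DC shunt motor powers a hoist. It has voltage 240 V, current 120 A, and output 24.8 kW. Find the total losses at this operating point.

P_in = V·I = 240×120 = 28800 W
P_out = 24800 W
Losses = P_in − P_out = 28800 − 24800 = 4000 W

4000 W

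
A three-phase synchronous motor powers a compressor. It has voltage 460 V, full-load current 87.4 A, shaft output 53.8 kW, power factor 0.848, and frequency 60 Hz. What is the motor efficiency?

91.1 %

P_out = 53.8 kW = 53800 W
P_in = √3·V_L·I_L·cosφ = 1.732 × 460 × 87.4 × 0.848 = 59049 W
η = P_out / P_in = 53800 / 59049 = 0.911 = 91.1%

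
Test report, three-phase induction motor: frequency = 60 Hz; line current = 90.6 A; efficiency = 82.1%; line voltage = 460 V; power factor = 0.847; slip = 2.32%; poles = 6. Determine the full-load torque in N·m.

P_in = √3·V·I·cosφ = 1.732 × 460 × 90.6 × 0.847 = 61139 W
P_out = η·P_in = 0.821 × 61139 = 50195 W
n_s = 120×60/6 = 1200 rpm; n = 1200×(1−0.0232) = 1172 rpm
ω = 2π×1172/60 = 122.7 rad/s
τ = P_out/ω = 50195/122.7 = 409 N·m

409 N·m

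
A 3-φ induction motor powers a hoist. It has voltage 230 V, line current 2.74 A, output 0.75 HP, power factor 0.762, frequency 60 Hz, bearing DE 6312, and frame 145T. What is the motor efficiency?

P_out = 0.75 × 746 = 560 W
P_in = √3·V_L·I_L·cosφ = 1.732 × 230 × 2.74 × 0.762 = 832 W
η = P_out / P_in = 560 / 832 = 0.673 = 67.3%

67.3 %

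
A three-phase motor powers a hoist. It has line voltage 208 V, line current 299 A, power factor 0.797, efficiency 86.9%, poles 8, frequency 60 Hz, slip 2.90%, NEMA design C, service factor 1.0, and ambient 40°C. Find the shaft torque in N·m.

P_in = √3·V·I·cosφ = 1.732 × 208 × 299 × 0.797 = 85850 W
P_out = η·P_in = 0.869 × 85850 = 74604 W
n_s = 120×60/8 = 900 rpm; n = 900×(1−0.029) = 874 rpm
ω = 2π×874/60 = 91.53 rad/s
τ = P_out/ω = 74604/91.53 = 815 N·m

815 N·m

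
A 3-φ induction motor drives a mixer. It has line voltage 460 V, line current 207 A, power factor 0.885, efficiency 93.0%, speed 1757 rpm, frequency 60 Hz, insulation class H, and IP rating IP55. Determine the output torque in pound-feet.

544 lb·ft

P_in = √3·V·I·cosφ = 1.732 × 460 × 207 × 0.885 = 145955 W
P_out = η·P_in = 0.93 × 145955 = 135738 W
n = 1757 rpm
ω = 2π×1757/60 = 184 rad/s
τ = P_out/ω = 135738/184 = 737.7 N·m
In lb·ft: 737.7/1.356 = 544 lb·ft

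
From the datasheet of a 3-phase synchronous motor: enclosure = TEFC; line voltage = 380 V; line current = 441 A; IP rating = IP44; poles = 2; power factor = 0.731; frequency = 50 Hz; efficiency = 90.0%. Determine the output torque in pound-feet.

448 lb·ft

P_in = √3·V·I·cosφ = 1.732 × 380 × 441 × 0.731 = 212172 W
P_out = η·P_in = 0.9 × 212172 = 190955 W
n = n_s = 120×50/2 = 3000 rpm (synchronous)
ω = 2π×3000/60 = 314.2 rad/s
τ = P_out/ω = 190955/314.2 = 607.7 N·m
In lb·ft: 607.7/1.356 = 448 lb·ft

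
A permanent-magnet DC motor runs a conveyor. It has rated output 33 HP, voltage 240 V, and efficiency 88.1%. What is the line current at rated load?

116 A

P_out = 33 × 746 = 24618 W
P_in = P_out / η = 24618 / 0.881 = 27943 W
I = P_in / V = 27943 / 240 = 116 A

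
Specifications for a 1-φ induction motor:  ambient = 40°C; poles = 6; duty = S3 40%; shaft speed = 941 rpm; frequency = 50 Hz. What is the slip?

5.9 %

n_s = 120f/p = 120×50/6 = 1000 rpm
s = (n_s − n)/n_s = (1000 − 941)/1000 = 0.0590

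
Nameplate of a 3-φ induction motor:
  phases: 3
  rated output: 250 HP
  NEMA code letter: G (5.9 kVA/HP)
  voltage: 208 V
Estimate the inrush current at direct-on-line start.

S_LR = 5.9 × 250 = 1475 kVA
I_LR = S_LR/(√3·V_L) = 1475000/(1.732×208) = 4090 A

4090 A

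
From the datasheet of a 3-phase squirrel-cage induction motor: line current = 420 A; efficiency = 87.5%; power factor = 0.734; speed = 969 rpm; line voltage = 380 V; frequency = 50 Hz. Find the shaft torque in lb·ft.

1290 lb·ft

P_in = √3·V·I·cosφ = 1.732 × 380 × 420 × 0.734 = 202898 W
P_out = η·P_in = 0.875 × 202898 = 177536 W
n = 969 rpm
ω = 2π×969/60 = 101.5 rad/s
τ = P_out/ω = 177536/101.5 = 1749 N·m
In lb·ft: 1749/1.356 = 1290 lb·ft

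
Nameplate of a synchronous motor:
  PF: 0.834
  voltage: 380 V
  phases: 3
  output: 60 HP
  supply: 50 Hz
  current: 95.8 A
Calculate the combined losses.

P_in = √3·V·I·cosφ = 1.732×380×95.8×0.834 = 52585 W
P_out = 60×746 = 44760 W
Losses = P_in − P_out = 52585 − 44760 = 7825 W

7.83 kW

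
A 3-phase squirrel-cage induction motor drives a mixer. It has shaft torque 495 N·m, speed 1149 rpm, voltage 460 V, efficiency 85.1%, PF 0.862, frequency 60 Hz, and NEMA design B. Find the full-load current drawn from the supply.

102 A

ω = 2π×1149/60 = 120.3 rad/s; P_out = τω = 495 × 120.3 = 59549 W
P_in = P_out / η = 59549 / 0.851 = 69975 W
I_L = P_in / (√3·V_L·cosφ) = 69975 / (1.732 × 460 × 0.862) = 102 A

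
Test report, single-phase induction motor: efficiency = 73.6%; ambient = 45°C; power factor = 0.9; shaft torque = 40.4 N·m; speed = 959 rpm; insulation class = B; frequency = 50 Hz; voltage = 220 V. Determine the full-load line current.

ω = 2π×959/60 = 100.4 rad/s; P_out = τω = 40.4 × 100.4 = 4056 W
P_in = P_out / η = 4056 / 0.736 = 5511 W
I = P_in / (V·cosφ) = 5511 / (220 × 0.9) = 27.8 A

27.8 A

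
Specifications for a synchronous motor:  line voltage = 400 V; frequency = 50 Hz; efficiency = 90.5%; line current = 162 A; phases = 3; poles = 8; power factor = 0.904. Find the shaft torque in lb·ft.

P_in = √3·V·I·cosφ = 1.732 × 400 × 162 × 0.904 = 101459 W
P_out = η·P_in = 0.905 × 101459 = 91820 W
n = n_s = 120×50/8 = 750 rpm (synchronous)
ω = 2π×750/60 = 78.54 rad/s
τ = P_out/ω = 91820/78.54 = 1169 N·m
In lb·ft: 1169/1.356 = 862 lb·ft

862 lb·ft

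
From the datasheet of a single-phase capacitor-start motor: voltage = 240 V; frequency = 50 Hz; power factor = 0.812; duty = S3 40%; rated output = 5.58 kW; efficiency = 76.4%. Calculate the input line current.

37.5 A

P_out = 5.58 kW = 5580 W
P_in = P_out / η = 5580 / 0.764 = 7304 W
I = P_in / (V·cosφ) = 7304 / (240 × 0.812) = 37.5 A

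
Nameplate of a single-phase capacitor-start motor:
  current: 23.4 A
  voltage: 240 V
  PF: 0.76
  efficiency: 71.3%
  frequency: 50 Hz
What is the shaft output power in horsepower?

4.08 HP

P_in = V·I·cosφ = 240 × 23.4 × 0.76 = 4268 W
P_out = η·P_in = 0.713 × 4268 = 3043 W
= 3043/746 = 4.08 HP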